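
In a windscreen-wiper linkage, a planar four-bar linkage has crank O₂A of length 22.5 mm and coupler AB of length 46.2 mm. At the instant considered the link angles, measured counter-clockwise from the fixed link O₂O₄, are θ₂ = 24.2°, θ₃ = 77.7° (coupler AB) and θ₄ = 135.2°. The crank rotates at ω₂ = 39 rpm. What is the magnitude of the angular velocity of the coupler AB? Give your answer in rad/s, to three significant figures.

ω₂ = 4.084 rad/s (from 39 rpm).
Differentiating the loop-closure r₂e^{iθ₂}+r₃e^{iθ₃}=r₁+r₄e^{iθ₄} gives r₂ω₂e^{iθ₂}+r₃ω₃e^{iθ₃}=r₄ω₄e^{iθ₄}.
Eliminating the other unknown: ω₃ = r₂ω₂ sin(θ₄−θ₂) / [r₃ sin(θ₃−θ₄)].
Numerator sine = +0.93358; denominator sine = -0.84339.
Result = 0.0225·4.084·(+0.93358) / (0.0462·(-0.84339)) = -2.2017 rad/s; magnitude 2.2017 rad/s.

2.20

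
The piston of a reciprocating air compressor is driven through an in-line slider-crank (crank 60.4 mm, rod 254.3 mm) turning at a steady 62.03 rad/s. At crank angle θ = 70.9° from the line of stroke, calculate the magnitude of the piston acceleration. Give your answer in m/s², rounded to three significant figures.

31.9

ω = 62.03 rad/s
x(θ) = r cosθ + √(L² − r² sin²θ); with ω constant, a = ω²·d²x/dθ².
d²x/dθ² = −r cosθ − r²(cos2θ)/√u − r⁴ sin²2θ/(4u^{3/2}),  u = L² − r² sin²θ = 0.0614109 m².
Substituting r = 0.0604 m, L = 0.2543 m, θ = 70.9°: d²x/dθ² = -0.0082786 m.
a = ω²·d²x/dθ² = (62.03)²·(-0.0082786) = -31.854 m/s²;  |a| = 31.854 m/s².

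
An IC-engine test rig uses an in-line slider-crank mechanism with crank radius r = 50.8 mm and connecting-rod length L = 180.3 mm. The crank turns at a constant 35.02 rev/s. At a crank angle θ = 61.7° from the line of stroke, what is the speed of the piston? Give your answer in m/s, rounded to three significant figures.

ω = 2π·35 = 220 rad/s
For an in-line slider-crank, x = r cosθ + √(L² − r² sin²θ), so v = −rω sinθ·[1 + r cosθ/√(L² − r² sin²θ)].
With r = 0.0508 m, L = 0.1803 m, θ = 61.7°: √(L² − r² sin²θ) = 0.17466 m.
v = −0.0508·220·0.88048·[1 + 0.0508·0.47409/0.17466] = -11.199 m/s.
|v| = 11.199 m/s.

11.2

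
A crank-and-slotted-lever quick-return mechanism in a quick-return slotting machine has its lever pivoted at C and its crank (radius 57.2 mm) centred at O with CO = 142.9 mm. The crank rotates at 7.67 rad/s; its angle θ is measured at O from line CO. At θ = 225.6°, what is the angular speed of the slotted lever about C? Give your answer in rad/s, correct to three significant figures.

ω = 7.67 rad/s
Crank pin A relative to C: A = (d + r cosθ, r sinθ); lever angle φ = atan2(r sinθ, d + r cosθ).
Differentiating tanφ: φ̇ = rω(d cosθ + r)/(d² + r² + 2dr cosθ).
d² + r² + 2dr cosθ = |CA|² = 0.0122543 m²;  d cosθ + r = -0.042782 m.
|ω_lever| = |0.0572·7.67·-0.042782| / 0.0122543 = 1.5317 rad/s.

1.53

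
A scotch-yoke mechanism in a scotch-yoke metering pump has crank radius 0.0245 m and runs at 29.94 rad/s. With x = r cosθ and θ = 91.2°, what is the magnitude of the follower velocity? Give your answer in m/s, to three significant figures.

0.733

ω = 29.94 rad/s
x = r cosθ ⇒ ẋ = −rω sinθ.
|v| = rω|sinθ| = 0.0245·29.94·|sin 91.2°| = 0.73337 m/s.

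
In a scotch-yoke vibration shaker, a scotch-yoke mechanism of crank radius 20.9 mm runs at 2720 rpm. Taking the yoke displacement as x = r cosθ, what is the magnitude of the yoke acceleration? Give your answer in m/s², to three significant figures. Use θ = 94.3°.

127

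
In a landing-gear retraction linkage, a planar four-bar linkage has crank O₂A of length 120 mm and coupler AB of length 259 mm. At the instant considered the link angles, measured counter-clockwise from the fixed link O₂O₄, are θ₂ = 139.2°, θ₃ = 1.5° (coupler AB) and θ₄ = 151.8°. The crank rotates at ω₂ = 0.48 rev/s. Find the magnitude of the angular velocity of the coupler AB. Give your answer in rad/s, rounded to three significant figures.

0.615

ω₂ = 3.016 rad/s (from 0.48 rev/s).
Differentiating the loop-closure r₂e^{iθ₂}+r₃e^{iθ₃}=r₁+r₄e^{iθ₄} gives r₂ω₂e^{iθ₂}+r₃ω₃e^{iθ₃}=r₄ω₄e^{iθ₄}.
Eliminating the other unknown: ω₃ = r₂ω₂ sin(θ₄−θ₂) / [r₃ sin(θ₃−θ₄)].
Numerator sine = +0.21814; denominator sine = -0.49546.
Result = 0.12·3.016·(+0.21814) / (0.259·(-0.49546)) = -0.61523 rad/s; magnitude 0.61523 rad/s.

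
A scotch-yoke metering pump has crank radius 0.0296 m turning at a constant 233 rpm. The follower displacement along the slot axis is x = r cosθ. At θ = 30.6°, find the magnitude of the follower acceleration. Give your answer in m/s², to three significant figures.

15.2

ω = 24.4 rad/s (from 233 rpm).
x = r cosθ ⇒ ẍ = −rω² cosθ (ω constant).
|a| = rω²|cosθ| = 0.0296·(24.4)²·|cos 30.6°| = 15.168 m/s².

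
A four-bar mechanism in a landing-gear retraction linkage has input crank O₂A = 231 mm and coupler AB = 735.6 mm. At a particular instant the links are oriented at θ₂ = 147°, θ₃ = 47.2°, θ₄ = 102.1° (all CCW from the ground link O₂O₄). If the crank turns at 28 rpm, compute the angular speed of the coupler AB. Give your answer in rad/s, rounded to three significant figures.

0.794

ω₂ = 2.932 rad/s (from 28 rpm).
Differentiating the loop-closure r₂e^{iθ₂}+r₃e^{iθ₃}=r₁+r₄e^{iθ₄} gives r₂ω₂e^{iθ₂}+r₃ω₃e^{iθ₃}=r₄ω₄e^{iθ₄}.
Eliminating the other unknown: ω₃ = r₂ω₂ sin(θ₄−θ₂) / [r₃ sin(θ₃−θ₄)].
Numerator sine = -0.70587; denominator sine = -0.81815.
Result = 0.231·2.932·(-0.70587) / (0.7356·(-0.81815)) = +0.79442 rad/s; magnitude 0.79442 rad/s.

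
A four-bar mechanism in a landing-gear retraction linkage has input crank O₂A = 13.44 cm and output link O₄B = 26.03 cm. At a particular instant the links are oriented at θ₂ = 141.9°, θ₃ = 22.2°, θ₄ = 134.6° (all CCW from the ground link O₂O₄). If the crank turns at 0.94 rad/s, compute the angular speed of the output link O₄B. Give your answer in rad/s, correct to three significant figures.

0.456

ω₂ = 0.94 rad/s
Differentiating the loop-closure r₂e^{iθ₂}+r₃e^{iθ₃}=r₁+r₄e^{iθ₄} gives r₂ω₂e^{iθ₂}+r₃ω₃e^{iθ₃}=r₄ω₄e^{iθ₄}.
Eliminating the other unknown: ω₄ = r₂ω₂ sin(θ₂−θ₃) / [r₄ sin(θ₄−θ₃)].
Numerator sine = +0.86863; denominator sine = +0.92455.
Result = 0.1344·0.94·(+0.86863) / (0.2603·(+0.92455)) = +0.45599 rad/s; magnitude 0.45599 rad/s.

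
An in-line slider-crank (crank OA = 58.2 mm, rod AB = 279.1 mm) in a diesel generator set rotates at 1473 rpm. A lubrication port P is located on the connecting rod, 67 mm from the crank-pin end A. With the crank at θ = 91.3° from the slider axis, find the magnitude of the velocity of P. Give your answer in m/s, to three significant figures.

8.97

ω = 154.3 rad/s.  Crank-pin speed |V_A| = rω = 8.9775 m/s, perpendicular to OA.
Rod angle: sinφ = −(r/L) sinθ ⇒ φ = -12.033°; ω_rod = −rω cosθ/√(L²−r²sin²θ) = +0.74615 rad/s.
V_P = V_A + ω_rod × AP, with AP = 0.067 m along the rod.
Components: V_Px = −rω sinθ − a·ω_rod·sinφ = -8.9647 m/s;  V_Py = rω cosθ + a·ω_rod·cosφ = -0.15478 m/s.
|V_P| = √(V_Px² + V_Py²) = 8.9661 m/s.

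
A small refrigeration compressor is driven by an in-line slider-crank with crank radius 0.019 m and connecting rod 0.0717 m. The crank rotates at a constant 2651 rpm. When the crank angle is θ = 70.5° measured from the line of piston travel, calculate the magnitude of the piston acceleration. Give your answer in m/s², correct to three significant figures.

180

ω = 2π·2651/60 = 277.6 rad/s
x(θ) = r cosθ + √(L² − r² sin²θ); with ω constant, a = ω²·d²x/dθ².
d²x/dθ² = −r cosθ − r²(cos2θ)/√u − r⁴ sin²2θ/(4u^{3/2}),  u = L² − r² sin²θ = 0.00482012 m².
Substituting r = 0.019 m, L = 0.0717 m, θ = 70.5°: d²x/dθ² = -0.00234 m.
a = ω²·d²x/dθ² = (277.6)²·(-0.00234) = -180.34 m/s²;  |a| = 180.34 m/s².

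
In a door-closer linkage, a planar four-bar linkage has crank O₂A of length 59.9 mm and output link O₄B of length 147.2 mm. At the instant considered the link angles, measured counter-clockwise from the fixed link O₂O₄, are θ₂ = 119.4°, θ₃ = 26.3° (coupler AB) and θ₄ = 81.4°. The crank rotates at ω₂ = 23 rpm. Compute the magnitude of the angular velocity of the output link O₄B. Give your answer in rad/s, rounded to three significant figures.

1.19

ω₂ = 2.409 rad/s (from 23 rpm).
Differentiating the loop-closure r₂e^{iθ₂}+r₃e^{iθ₃}=r₁+r₄e^{iθ₄} gives r₂ω₂e^{iθ₂}+r₃ω₃e^{iθ₃}=r₄ω₄e^{iθ₄}.
Eliminating the other unknown: ω₄ = r₂ω₂ sin(θ₂−θ₃) / [r₄ sin(θ₄−θ₃)].
Numerator sine = +0.99854; denominator sine = +0.82015.
Result = 0.0599·2.409·(+0.99854) / (0.1472·(+0.82015)) = +1.1933 rad/s; magnitude 1.1933 rad/s.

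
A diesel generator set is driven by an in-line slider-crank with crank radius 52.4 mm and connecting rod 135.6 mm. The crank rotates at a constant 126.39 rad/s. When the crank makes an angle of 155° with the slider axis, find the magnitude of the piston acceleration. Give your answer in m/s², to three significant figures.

ω = 126.4 rad/s
x(θ) = r cosθ + √(L² − r² sin²θ); with ω constant, a = ω²·d²x/dθ².
d²x/dθ² = −r cosθ − r²(cos2θ)/√u − r⁴ sin²2θ/(4u^{3/2}),  u = L² − r² sin²θ = 0.017897 m².
Substituting r = 0.0524 m, L = 0.1356 m, θ = 155°: d²x/dθ² = +0.033836 m.
a = ω²·d²x/dθ² = (126.4)²·(+0.033836) = +540.51 m/s²;  |a| = 540.51 m/s².

541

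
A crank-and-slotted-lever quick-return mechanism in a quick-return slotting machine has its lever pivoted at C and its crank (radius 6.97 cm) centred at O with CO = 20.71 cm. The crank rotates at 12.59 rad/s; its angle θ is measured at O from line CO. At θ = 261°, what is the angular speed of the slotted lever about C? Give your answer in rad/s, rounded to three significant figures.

ω = 12.59 rad/s
Crank pin A relative to C: A = (d + r cosθ, r sinθ); lever angle φ = atan2(r sinθ, d + r cosθ).
Differentiating tanφ: φ̇ = rω(d cosθ + r)/(d² + r² + 2dr cosθ).
d² + r² + 2dr cosθ = |CA|² = 0.0432323 m²;  d cosθ + r = +0.037302 m.
|ω_lever| = |0.0697·12.59·+0.037302| / 0.0432323 = 0.75716 rad/s.

0.757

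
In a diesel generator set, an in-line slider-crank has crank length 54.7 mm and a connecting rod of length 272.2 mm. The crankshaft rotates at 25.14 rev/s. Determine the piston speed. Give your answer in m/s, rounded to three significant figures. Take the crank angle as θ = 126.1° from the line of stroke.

6.14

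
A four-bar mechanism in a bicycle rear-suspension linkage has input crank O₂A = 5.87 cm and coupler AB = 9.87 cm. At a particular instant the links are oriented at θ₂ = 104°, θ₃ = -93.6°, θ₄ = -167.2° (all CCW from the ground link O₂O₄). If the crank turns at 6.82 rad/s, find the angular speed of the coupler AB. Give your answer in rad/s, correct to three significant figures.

ω₂ = 6.82 rad/s
Differentiating the loop-closure r₂e^{iθ₂}+r₃e^{iθ₃}=r₁+r₄e^{iθ₄} gives r₂ω₂e^{iθ₂}+r₃ω₃e^{iθ₃}=r₄ω₄e^{iθ₄}.
Eliminating the other unknown: ω₃ = r₂ω₂ sin(θ₄−θ₂) / [r₃ sin(θ₃−θ₄)].
Numerator sine = +0.99978; denominator sine = +0.95931.
Result = 0.0587·6.82·(+0.99978) / (0.0987·(+0.95931)) = +4.2272 rad/s; magnitude 4.2272 rad/s.

4.23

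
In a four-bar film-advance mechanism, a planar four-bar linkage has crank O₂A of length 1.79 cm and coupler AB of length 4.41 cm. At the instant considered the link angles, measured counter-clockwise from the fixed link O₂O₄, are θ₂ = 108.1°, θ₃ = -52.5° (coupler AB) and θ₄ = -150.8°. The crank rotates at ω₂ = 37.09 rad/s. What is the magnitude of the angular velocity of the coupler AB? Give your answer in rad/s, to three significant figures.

ω₂ = 37.09 rad/s
Differentiating the loop-closure r₂e^{iθ₂}+r₃e^{iθ₃}=r₁+r₄e^{iθ₄} gives r₂ω₂e^{iθ₂}+r₃ω₃e^{iθ₃}=r₄ω₄e^{iθ₄}.
Eliminating the other unknown: ω₃ = r₂ω₂ sin(θ₄−θ₂) / [r₃ sin(θ₃−θ₄)].
Numerator sine = +0.98129; denominator sine = +0.98953.
Result = 0.0179·37.09·(+0.98129) / (0.0441·(+0.98953)) = +14.929 rad/s; magnitude 14.929 rad/s.

14.9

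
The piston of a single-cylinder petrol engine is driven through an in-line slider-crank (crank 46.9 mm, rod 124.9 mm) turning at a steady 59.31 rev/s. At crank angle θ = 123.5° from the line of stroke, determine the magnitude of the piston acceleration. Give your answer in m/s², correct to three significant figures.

ω = 2π·59.3 = 372.7 rad/s
x(θ) = r cosθ + √(L² − r² sin²θ); with ω constant, a = ω²·d²x/dθ².
d²x/dθ² = −r cosθ − r²(cos2θ)/√u − r⁴ sin²2θ/(4u^{3/2}),  u = L² − r² sin²θ = 0.0140705 m².
Substituting r = 0.0469 m, L = 0.1249 m, θ = 123.5°: d²x/dθ² = +0.032517 m.
a = ω²·d²x/dθ² = (372.7)²·(+0.032517) = +4515.7 m/s²;  |a| = 4515.7 m/s².

4520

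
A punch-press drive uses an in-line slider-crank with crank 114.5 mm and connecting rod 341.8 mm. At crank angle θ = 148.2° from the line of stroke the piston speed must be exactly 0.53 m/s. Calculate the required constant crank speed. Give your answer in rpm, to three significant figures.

118

For an in-line slider-crank, |v_piston| = rω|sinθ|·[1 + r cosθ/√(L² − r² sin²θ)].
With r = 0.1145 m, L = 0.3418 m, θ = 148.2°: the bracketed kinematic factor |dx/dθ| = 0.042884 m.
ω = v/|dx/dθ| = 0.53/0.042884 = 12.359 rad/s.
N = 60ω/(2π) = 118.02 rpm.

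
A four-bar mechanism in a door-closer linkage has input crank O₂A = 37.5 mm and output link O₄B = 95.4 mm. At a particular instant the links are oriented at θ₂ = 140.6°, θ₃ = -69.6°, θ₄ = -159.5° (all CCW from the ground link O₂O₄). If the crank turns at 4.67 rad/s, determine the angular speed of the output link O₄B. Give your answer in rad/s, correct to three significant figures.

ω₂ = 4.67 rad/s
Differentiating the loop-closure r₂e^{iθ₂}+r₃e^{iθ₃}=r₁+r₄e^{iθ₄} gives r₂ω₂e^{iθ₂}+r₃ω₃e^{iθ₃}=r₄ω₄e^{iθ₄}.
Eliminating the other unknown: ω₄ = r₂ω₂ sin(θ₂−θ₃) / [r₄ sin(θ₄−θ₃)].
Numerator sine = -0.50302; denominator sine = -1.00000.
Result = 0.0375·4.67·(-0.50302) / (0.0954·(-1.00000)) = +0.92339 rad/s; magnitude 0.92339 rad/s.

0.923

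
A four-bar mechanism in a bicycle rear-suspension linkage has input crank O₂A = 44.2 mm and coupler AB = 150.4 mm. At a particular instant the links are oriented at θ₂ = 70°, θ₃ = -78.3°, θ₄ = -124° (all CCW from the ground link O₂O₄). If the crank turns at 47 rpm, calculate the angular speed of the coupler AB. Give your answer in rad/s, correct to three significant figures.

0.489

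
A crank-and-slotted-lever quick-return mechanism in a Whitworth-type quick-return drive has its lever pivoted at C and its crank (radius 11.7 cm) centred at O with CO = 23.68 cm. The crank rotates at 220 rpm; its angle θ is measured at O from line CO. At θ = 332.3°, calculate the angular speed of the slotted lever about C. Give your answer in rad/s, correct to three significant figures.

7.41

ω = 23.04 rad/s (from 220 rpm).
Crank pin A relative to C: A = (d + r cosθ, r sinθ); lever angle φ = atan2(r sinθ, d + r cosθ).
Differentiating tanφ: φ̇ = rω(d cosθ + r)/(d² + r² + 2dr cosθ).
d² + r² + 2dr cosθ = |CA|² = 0.118824 m²;  d cosθ + r = +0.32666 m.
|ω_lever| = |0.117·23.04·+0.32666| / 0.118824 = 7.4102 rad/s.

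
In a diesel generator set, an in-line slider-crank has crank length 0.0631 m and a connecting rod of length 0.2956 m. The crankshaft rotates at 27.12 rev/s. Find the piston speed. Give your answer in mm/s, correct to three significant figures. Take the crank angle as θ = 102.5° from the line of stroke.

ω = 2π·27.1 = 170.4 rad/s
For an in-line slider-crank, x = r cosθ + √(L² − r² sin²θ), so v = −rω sinθ·[1 + r cosθ/√(L² − r² sin²θ)].
With r = 0.0631 m, L = 0.2956 m, θ = 102.5°: √(L² − r² sin²θ) = 0.28911 m.
v = −0.0631·170.4·0.97630·[1 + 0.0631·-0.21644/0.28911] = -10.001 m/s.
|v| = 10.001 m/s = 10001 mm/s.

10000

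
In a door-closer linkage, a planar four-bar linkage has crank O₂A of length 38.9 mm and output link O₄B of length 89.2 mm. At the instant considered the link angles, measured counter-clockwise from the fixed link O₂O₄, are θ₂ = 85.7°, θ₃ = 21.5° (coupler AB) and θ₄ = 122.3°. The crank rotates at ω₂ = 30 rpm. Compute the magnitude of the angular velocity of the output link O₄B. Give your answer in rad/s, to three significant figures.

1.26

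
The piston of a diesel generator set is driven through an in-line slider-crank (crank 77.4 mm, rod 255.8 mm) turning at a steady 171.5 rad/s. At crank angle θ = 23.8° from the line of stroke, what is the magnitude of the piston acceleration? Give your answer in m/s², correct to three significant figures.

ω = 171.5 rad/s
x(θ) = r cosθ + √(L² − r² sin²θ); with ω constant, a = ω²·d²x/dθ².
d²x/dθ² = −r cosθ − r²(cos2θ)/√u − r⁴ sin²2θ/(4u^{3/2}),  u = L² − r² sin²θ = 0.0644581 m².
Substituting r = 0.0774 m, L = 0.2558 m, θ = 23.8°: d²x/dθ² = -0.087028 m.
a = ω²·d²x/dθ² = (171.5)²·(-0.087028) = -2559.7 m/s²;  |a| = 2559.7 m/s².

2560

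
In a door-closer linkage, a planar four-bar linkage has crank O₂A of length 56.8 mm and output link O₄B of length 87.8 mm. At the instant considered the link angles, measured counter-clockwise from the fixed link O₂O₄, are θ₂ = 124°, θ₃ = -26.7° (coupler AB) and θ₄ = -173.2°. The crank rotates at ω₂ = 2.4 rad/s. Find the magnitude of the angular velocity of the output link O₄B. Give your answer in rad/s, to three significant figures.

ω₂ = 2.4 rad/s
Differentiating the loop-closure r₂e^{iθ₂}+r₃e^{iθ₃}=r₁+r₄e^{iθ₄} gives r₂ω₂e^{iθ₂}+r₃ω₃e^{iθ₃}=r₄ω₄e^{iθ₄}.
Eliminating the other unknown: ω₄ = r₂ω₂ sin(θ₂−θ₃) / [r₄ sin(θ₄−θ₃)].
Numerator sine = +0.48938; denominator sine = -0.55194.
Result = 0.0568·2.4·(+0.48938) / (0.0878·(-0.55194)) = -1.3767 rad/s; magnitude 1.3767 rad/s.

1.38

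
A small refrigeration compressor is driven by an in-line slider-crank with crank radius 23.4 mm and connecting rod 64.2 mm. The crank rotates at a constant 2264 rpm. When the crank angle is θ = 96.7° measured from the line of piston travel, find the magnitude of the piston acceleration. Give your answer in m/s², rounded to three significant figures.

653

ω = 2π·2264/60 = 237.1 rad/s
x(θ) = r cosθ + √(L² − r² sin²θ); with ω constant, a = ω²·d²x/dθ².
d²x/dθ² = −r cosθ − r²(cos2θ)/√u − r⁴ sin²2θ/(4u^{3/2}),  u = L² − r² sin²θ = 0.00358153 m².
Substituting r = 0.0234 m, L = 0.0642 m, θ = 96.7°: d²x/dθ² = +0.011612 m.
a = ω²·d²x/dθ² = (237.1)²·(+0.011612) = +652.69 m/s²;  |a| = 652.69 m/s².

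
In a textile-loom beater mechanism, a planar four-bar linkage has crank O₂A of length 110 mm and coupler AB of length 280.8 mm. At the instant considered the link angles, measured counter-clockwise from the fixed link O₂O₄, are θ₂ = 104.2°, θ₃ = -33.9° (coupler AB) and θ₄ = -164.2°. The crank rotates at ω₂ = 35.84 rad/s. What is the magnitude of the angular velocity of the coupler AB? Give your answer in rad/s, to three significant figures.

18.4

ω₂ = 35.84 rad/s
Differentiating the loop-closure r₂e^{iθ₂}+r₃e^{iθ₃}=r₁+r₄e^{iθ₄} gives r₂ω₂e^{iθ₂}+r₃ω₃e^{iθ₃}=r₄ω₄e^{iθ₄}.
Eliminating the other unknown: ω₃ = r₂ω₂ sin(θ₄−θ₂) / [r₃ sin(θ₃−θ₄)].
Numerator sine = +0.99961; denominator sine = +0.76267.
Result = 0.11·35.84·(+0.99961) / (0.2808·(+0.76267)) = +18.402 rad/s; magnitude 18.402 rad/s.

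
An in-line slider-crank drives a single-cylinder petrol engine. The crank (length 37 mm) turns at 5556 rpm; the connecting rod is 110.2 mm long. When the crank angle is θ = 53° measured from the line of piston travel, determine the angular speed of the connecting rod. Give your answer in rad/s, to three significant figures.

122

ω = 581.8 rad/s (converted from 5556 rpm).
The rod makes angle φ with the slider axis where L sinφ = r sinθ; differentiating, L cosφ·φ̇ = r ω cosθ.
L cosφ = √(L² − r² sin²θ) = 0.10616 m.
|ω_rod| = r ω |cosθ| / √(L² − r² sin²θ) = 0.037·581.8·0.60182/0.10616 = 122.03 rad/s.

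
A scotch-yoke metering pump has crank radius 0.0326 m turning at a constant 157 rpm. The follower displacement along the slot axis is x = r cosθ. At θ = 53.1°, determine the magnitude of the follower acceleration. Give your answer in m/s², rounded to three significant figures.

5.29

ω = 16.44 rad/s (from 157 rpm).
x = r cosθ ⇒ ẍ = −rω² cosθ (ω constant).
|a| = rω²|cosθ| = 0.0326·(16.44)²·|cos 53.1°| = 5.2909 m/s².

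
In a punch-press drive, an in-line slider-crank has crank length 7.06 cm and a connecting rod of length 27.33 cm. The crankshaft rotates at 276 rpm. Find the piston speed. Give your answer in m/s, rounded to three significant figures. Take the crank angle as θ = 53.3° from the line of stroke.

ω = 2π·276/60 = 28.9 rad/s
For an in-line slider-crank, x = r cosθ + √(L² − r² sin²θ), so v = −rω sinθ·[1 + r cosθ/√(L² − r² sin²θ)].
With r = 0.0706 m, L = 0.2733 m, θ = 53.3°: √(L² − r² sin²θ) = 0.26737 m.
v = −0.0706·28.9·0.80178·[1 + 0.0706·0.59763/0.26737] = -1.8942 m/s.
|v| = 1.8942 m/s.

1.89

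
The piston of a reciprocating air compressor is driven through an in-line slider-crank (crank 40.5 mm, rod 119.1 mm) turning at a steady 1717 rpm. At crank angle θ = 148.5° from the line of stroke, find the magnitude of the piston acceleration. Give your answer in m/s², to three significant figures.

ω = 2π·1717/60 = 179.8 rad/s
x(θ) = r cosθ + √(L² − r² sin²θ); with ω constant, a = ω²·d²x/dθ².
d²x/dθ² = −r cosθ − r²(cos2θ)/√u − r⁴ sin²2θ/(4u^{3/2}),  u = L² − r² sin²θ = 0.013737 m².
Substituting r = 0.0405 m, L = 0.1191 m, θ = 148.5°: d²x/dθ² = +0.027847 m.
a = ω²·d²x/dθ² = (179.8)²·(+0.027847) = +900.27 m/s²;  |a| = 900.27 m/s².

900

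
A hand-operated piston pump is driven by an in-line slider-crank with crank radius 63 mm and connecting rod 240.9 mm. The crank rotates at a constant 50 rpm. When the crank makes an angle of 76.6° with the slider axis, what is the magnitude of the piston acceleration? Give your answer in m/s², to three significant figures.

0.0149

ω = 2π·50/60 = 5.236 rad/s
x(θ) = r cosθ + √(L² − r² sin²θ); with ω constant, a = ω²·d²x/dθ².
d²x/dθ² = −r cosθ − r²(cos2θ)/√u − r⁴ sin²2θ/(4u^{3/2}),  u = L² − r² sin²θ = 0.054277 m².
Substituting r = 0.063 m, L = 0.2409 m, θ = 76.6°: d²x/dθ² = +0.00054286 m.
a = ω²·d²x/dθ² = (5.236)²·(+0.00054286) = +0.014883 m/s²;  |a| = 0.014883 m/s².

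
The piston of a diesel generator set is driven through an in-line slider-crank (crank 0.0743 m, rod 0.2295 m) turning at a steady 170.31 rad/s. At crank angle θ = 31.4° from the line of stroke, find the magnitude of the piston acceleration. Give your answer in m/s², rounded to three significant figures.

2180

ω = 170.3 rad/s
x(θ) = r cosθ + √(L² − r² sin²θ); with ω constant, a = ω²·d²x/dθ².
d²x/dθ² = −r cosθ − r²(cos2θ)/√u − r⁴ sin²2θ/(4u^{3/2}),  u = L² − r² sin²θ = 0.0511717 m².
Substituting r = 0.0743 m, L = 0.2295 m, θ = 31.4°: d²x/dθ² = -0.075095 m.
a = ω²·d²x/dθ² = (170.3)²·(-0.075095) = -2178.2 m/s²;  |a| = 2178.2 m/s².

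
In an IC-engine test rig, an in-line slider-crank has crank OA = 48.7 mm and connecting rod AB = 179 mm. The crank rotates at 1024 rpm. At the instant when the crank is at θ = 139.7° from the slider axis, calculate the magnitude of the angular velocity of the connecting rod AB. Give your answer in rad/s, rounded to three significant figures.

22.6

ω = 107.2 rad/s (converted from 1024 rpm).
The rod makes angle φ with the slider axis where L sinφ = r sinθ; differentiating, L cosφ·φ̇ = r ω cosθ.
L cosφ = √(L² − r² sin²θ) = 0.17621 m.
|ω_rod| = r ω |cosθ| / √(L² − r² sin²θ) = 0.0487·107.2·0.76267/0.17621 = 22.603 rad/s.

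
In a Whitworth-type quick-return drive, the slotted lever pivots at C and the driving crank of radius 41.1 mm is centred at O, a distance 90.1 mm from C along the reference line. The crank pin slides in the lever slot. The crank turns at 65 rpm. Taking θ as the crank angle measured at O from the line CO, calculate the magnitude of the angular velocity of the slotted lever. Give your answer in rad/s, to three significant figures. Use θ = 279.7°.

1.42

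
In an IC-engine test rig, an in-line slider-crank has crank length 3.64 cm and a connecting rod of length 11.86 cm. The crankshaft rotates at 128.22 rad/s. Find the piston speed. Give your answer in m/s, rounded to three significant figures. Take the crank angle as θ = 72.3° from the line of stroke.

ω = 128.2 rad/s
For an in-line slider-crank, x = r cosθ + √(L² − r² sin²θ), so v = −rω sinθ·[1 + r cosθ/√(L² − r² sin²θ)].
With r = 0.0364 m, L = 0.1186 m, θ = 72.3°: √(L² − r² sin²θ) = 0.11342 m.
v = −0.0364·128.2·0.95266·[1 + 0.0364·0.30403/0.11342] = -4.8801 m/s.
|v| = 4.8801 m/s.

4.88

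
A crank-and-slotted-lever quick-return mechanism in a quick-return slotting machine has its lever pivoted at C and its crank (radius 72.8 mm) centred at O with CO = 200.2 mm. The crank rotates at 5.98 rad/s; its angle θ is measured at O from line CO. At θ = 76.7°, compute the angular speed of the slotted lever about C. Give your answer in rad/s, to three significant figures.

ω = 5.98 rad/s
Crank pin A relative to C: A = (d + r cosθ, r sinθ); lever angle φ = atan2(r sinθ, d + r cosθ).
Differentiating tanφ: φ̇ = rω(d cosθ + r)/(d² + r² + 2dr cosθ).
d² + r² + 2dr cosθ = |CA|² = 0.0520856 m²;  d cosθ + r = +0.11886 m.
|ω_lever| = |0.0728·5.98·+0.11886| / 0.0520856 = 0.99343 rad/s.

0.993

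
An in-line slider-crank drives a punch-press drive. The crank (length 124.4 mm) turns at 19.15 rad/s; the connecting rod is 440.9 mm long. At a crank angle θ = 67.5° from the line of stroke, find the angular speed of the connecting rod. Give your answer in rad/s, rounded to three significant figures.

ω = 19.15 rad/s
The rod makes angle φ with the slider axis where L sinφ = r sinθ; differentiating, L cosφ·φ̇ = r ω cosθ.
L cosφ = √(L² − r² sin²θ) = 0.42566 m.
|ω_rod| = r ω |cosθ| / √(L² − r² sin²θ) = 0.1244·19.15·0.38268/0.42566 = 2.1418 rad/s.

2.14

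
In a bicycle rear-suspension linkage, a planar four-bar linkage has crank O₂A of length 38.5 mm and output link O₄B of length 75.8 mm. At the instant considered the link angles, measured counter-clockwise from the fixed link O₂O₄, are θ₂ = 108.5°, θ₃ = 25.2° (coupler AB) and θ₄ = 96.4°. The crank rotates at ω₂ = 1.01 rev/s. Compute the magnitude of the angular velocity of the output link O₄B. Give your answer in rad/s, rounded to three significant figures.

3.38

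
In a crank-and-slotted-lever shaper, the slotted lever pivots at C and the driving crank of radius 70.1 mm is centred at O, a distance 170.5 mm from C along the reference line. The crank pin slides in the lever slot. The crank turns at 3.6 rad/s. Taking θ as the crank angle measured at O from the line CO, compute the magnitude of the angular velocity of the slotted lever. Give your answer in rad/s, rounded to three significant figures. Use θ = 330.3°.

1.01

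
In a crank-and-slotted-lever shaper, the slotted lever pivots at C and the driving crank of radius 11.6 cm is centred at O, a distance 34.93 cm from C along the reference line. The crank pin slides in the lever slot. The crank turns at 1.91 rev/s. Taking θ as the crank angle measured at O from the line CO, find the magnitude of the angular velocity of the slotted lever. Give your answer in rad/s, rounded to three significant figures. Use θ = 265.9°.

0.977

ω = 12 rad/s (from 1.91 rev/s).
Crank pin A relative to C: A = (d + r cosθ, r sinθ); lever angle φ = atan2(r sinθ, d + r cosθ).
Differentiating tanφ: φ̇ = rω(d cosθ + r)/(d² + r² + 2dr cosθ).
d² + r² + 2dr cosθ = |CA|² = 0.129673 m²;  d cosθ + r = +0.091026 m.
|ω_lever| = |0.116·12·+0.091026| / 0.129673 = 0.97721 rad/s.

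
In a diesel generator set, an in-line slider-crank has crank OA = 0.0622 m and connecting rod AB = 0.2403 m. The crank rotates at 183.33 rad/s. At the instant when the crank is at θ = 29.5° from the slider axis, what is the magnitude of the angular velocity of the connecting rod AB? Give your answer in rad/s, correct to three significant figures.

41.6

ω = 183.3 rad/s
The rod makes angle φ with the slider axis where L sinφ = r sinθ; differentiating, L cosφ·φ̇ = r ω cosθ.
L cosφ = √(L² − r² sin²θ) = 0.23834 m.
|ω_rod| = r ω |cosθ| / √(L² − r² sin²θ) = 0.0622·183.3·0.87036/0.23834 = 41.641 rad/s.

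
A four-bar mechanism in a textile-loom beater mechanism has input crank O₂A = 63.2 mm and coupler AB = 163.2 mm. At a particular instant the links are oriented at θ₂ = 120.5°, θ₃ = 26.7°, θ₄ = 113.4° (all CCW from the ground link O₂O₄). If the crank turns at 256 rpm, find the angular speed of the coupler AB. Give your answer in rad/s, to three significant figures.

ω₂ = 26.81 rad/s (from 256 rpm).
Differentiating the loop-closure r₂e^{iθ₂}+r₃e^{iθ₃}=r₁+r₄e^{iθ₄} gives r₂ω₂e^{iθ₂}+r₃ω₃e^{iθ₃}=r₄ω₄e^{iθ₄}.
Eliminating the other unknown: ω₃ = r₂ω₂ sin(θ₄−θ₂) / [r₃ sin(θ₃−θ₄)].
Numerator sine = -0.12360; denominator sine = -0.99834.
Result = 0.0632·26.81·(-0.12360) / (0.1632·(-0.99834)) = +1.2853 rad/s; magnitude 1.2853 rad/s.

1.29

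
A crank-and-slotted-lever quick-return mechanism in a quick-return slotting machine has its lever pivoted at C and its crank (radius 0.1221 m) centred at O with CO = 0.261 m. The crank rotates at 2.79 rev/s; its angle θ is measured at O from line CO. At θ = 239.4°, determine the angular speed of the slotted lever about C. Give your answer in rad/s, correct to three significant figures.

ω = 17.53 rad/s (from 2.79 rev/s).
Crank pin A relative to C: A = (d + r cosθ, r sinθ); lever angle φ = atan2(r sinθ, d + r cosθ).
Differentiating tanφ: φ̇ = rω(d cosθ + r)/(d² + r² + 2dr cosθ).
d² + r² + 2dr cosθ = |CA|² = 0.050585 m²;  d cosθ + r = -0.01076 m.
|ω_lever| = |0.1221·17.53·-0.01076| / 0.050585 = 0.45528 rad/s.

0.455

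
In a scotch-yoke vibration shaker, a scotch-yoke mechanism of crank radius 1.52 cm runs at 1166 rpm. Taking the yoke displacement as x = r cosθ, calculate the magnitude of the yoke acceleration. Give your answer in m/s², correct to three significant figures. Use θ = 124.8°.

ω = 122.1 rad/s (from 1166 rpm).
x = r cosθ ⇒ ẍ = −rω² cosθ (ω constant).
|a| = rω²|cosθ| = 0.0152·(122.1)²·|cos 124.8°| = 129.34 m/s².

129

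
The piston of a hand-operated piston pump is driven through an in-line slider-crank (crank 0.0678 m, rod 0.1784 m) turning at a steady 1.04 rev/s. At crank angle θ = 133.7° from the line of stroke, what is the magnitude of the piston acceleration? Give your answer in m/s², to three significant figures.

ω = 2π·1.04 = 6.535 rad/s
x(θ) = r cosθ + √(L² − r² sin²θ); with ω constant, a = ω²·d²x/dθ².
d²x/dθ² = −r cosθ − r²(cos2θ)/√u − r⁴ sin²2θ/(4u^{3/2}),  u = L² − r² sin²θ = 0.0294239 m².
Substituting r = 0.0678 m, L = 0.1784 m, θ = 133.7°: d²x/dθ² = +0.047013 m.
a = ω²·d²x/dθ² = (6.535)²·(+0.047013) = +2.0074 m/s²;  |a| = 2.0074 m/s².

2.01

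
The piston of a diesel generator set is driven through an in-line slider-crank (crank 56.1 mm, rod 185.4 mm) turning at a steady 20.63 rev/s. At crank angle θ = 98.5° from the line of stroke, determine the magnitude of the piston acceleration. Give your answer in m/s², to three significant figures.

425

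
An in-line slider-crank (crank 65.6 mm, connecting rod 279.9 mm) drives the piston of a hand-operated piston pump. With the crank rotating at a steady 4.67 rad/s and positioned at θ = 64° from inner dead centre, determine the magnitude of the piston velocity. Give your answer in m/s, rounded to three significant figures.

ω = 4.67 rad/s
For an in-line slider-crank, x = r cosθ + √(L² − r² sin²θ), so v = −rω sinθ·[1 + r cosθ/√(L² − r² sin²θ)].
With r = 0.0656 m, L = 0.2799 m, θ = 64°: √(L² − r² sin²θ) = 0.27362 m.
v = −0.0656·4.67·0.89879·[1 + 0.0656·0.43837/0.27362] = -0.30429 m/s.
|v| = 0.30429 m/s.

0.304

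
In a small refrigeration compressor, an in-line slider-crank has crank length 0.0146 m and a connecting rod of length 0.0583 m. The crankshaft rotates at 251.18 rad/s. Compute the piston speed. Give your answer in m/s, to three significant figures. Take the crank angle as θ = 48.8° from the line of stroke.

3.22

ω = 251.2 rad/s
For an in-line slider-crank, x = r cosθ + √(L² − r² sin²θ), so v = −rω sinθ·[1 + r cosθ/√(L² − r² sin²θ)].
With r = 0.0146 m, L = 0.0583 m, θ = 48.8°: √(L² − r² sin²θ) = 0.057256 m.
v = −0.0146·251.2·0.75241·[1 + 0.0146·0.65869/0.057256] = -3.2227 m/s.
|v| = 3.2227 m/s.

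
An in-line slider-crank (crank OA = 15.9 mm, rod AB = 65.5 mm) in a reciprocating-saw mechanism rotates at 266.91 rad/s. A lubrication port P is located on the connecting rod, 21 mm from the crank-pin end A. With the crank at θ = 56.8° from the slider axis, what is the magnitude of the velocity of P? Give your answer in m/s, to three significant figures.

4.03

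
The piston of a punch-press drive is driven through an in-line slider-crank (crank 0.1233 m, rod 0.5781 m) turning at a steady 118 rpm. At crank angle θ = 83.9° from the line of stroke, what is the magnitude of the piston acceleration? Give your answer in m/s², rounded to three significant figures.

ω = 2π·118/60 = 12.36 rad/s
x(θ) = r cosθ + √(L² − r² sin²θ); with ω constant, a = ω²·d²x/dθ².
d²x/dθ² = −r cosθ − r²(cos2θ)/√u − r⁴ sin²2θ/(4u^{3/2}),  u = L² − r² sin²θ = 0.319168 m².
Substituting r = 0.1233 m, L = 0.5781 m, θ = 83.9°: d²x/dθ² = +0.013186 m.
a = ω²·d²x/dθ² = (12.36)²·(+0.013186) = +2.0134 m/s²;  |a| = 2.0134 m/s².

2.01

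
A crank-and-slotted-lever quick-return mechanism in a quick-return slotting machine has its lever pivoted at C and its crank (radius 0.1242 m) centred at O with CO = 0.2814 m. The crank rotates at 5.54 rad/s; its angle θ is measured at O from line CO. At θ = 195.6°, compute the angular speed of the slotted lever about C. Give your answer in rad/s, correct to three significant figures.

ω = 5.54 rad/s
Crank pin A relative to C: A = (d + r cosθ, r sinθ); lever angle φ = atan2(r sinθ, d + r cosθ).
Differentiating tanφ: φ̇ = rω(d cosθ + r)/(d² + r² + 2dr cosθ).
d² + r² + 2dr cosθ = |CA|² = 0.0272868 m²;  d cosθ + r = -0.14683 m.
|ω_lever| = |0.1242·5.54·-0.14683| / 0.0272868 = 3.7026 rad/s.

3.70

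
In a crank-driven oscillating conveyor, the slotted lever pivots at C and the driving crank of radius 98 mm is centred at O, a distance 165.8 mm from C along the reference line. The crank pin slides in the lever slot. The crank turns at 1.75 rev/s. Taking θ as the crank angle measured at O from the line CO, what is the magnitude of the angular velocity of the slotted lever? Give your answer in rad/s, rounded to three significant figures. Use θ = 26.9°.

ω = 11 rad/s (from 1.75 rev/s).
Crank pin A relative to C: A = (d + r cosθ, r sinθ); lever angle φ = atan2(r sinθ, d + r cosθ).
Differentiating tanφ: φ̇ = rω(d cosθ + r)/(d² + r² + 2dr cosθ).
d² + r² + 2dr cosθ = |CA|² = 0.0660742 m²;  d cosθ + r = +0.24586 m.
|ω_lever| = |0.098·11·+0.24586| / 0.0660742 = 4.0096 rad/s.

4.01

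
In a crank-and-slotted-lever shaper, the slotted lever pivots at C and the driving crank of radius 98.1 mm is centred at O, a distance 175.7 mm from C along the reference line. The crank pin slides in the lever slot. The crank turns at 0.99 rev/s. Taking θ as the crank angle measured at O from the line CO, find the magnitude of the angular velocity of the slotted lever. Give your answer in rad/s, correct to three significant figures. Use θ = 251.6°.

ω = 6.22 rad/s (from 0.99 rev/s).
Crank pin A relative to C: A = (d + r cosθ, r sinθ); lever angle φ = atan2(r sinθ, d + r cosθ).
Differentiating tanφ: φ̇ = rω(d cosθ + r)/(d² + r² + 2dr cosθ).
d² + r² + 2dr cosθ = |CA|² = 0.0296129 m²;  d cosθ + r = +0.04264 m.
|ω_lever| = |0.0981·6.22·+0.04264| / 0.0296129 = 0.87867 rad/s.

0.879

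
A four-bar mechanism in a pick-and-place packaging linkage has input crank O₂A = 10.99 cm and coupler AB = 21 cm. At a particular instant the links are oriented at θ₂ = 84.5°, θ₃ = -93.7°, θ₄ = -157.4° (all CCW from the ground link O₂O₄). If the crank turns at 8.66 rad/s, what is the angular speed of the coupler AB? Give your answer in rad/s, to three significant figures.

4.46

ω₂ = 8.66 rad/s
Differentiating the loop-closure r₂e^{iθ₂}+r₃e^{iθ₃}=r₁+r₄e^{iθ₄} gives r₂ω₂e^{iθ₂}+r₃ω₃e^{iθ₃}=r₄ω₄e^{iθ₄}.
Eliminating the other unknown: ω₃ = r₂ω₂ sin(θ₄−θ₂) / [r₃ sin(θ₃−θ₄)].
Numerator sine = +0.88213; denominator sine = +0.89649.
Result = 0.1099·8.66·(+0.88213) / (0.21·(+0.89649)) = +4.4595 rad/s; magnitude 4.4595 rad/s.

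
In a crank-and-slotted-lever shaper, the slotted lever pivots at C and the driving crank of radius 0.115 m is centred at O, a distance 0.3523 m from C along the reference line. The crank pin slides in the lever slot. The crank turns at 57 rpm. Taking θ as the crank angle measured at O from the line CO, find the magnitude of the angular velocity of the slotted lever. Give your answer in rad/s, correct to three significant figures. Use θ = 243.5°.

ω = 5.969 rad/s (from 57 rpm).
Crank pin A relative to C: A = (d + r cosθ, r sinθ); lever angle φ = atan2(r sinθ, d + r cosθ).
Differentiating tanφ: φ̇ = rω(d cosθ + r)/(d² + r² + 2dr cosθ).
d² + r² + 2dr cosθ = |CA|² = 0.101185 m²;  d cosθ + r = -0.042195 m.
|ω_lever| = |0.115·5.969·-0.042195| / 0.101185 = 0.28625 rad/s.

0.286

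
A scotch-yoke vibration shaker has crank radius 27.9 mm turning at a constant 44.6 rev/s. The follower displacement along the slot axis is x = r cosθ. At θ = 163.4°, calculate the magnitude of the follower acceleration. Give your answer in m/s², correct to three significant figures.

2100

ω = 280.2 rad/s (from 44.6 rev/s).
x = r cosθ ⇒ ẍ = −rω² cosθ (ω constant).
|a| = rω²|cosθ| = 0.0279·(280.2)²·|cos 163.4°| = 2099.6 m/s².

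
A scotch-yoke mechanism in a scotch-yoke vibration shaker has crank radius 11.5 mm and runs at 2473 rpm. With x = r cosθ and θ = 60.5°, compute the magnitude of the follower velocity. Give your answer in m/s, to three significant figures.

2.59

ω = 259 rad/s (from 2473 rpm).
x = r cosθ ⇒ ẋ = −rω sinθ.
|v| = rω|sinθ| = 0.0115·259·|sin 60.5°| = 2.5921 m/s.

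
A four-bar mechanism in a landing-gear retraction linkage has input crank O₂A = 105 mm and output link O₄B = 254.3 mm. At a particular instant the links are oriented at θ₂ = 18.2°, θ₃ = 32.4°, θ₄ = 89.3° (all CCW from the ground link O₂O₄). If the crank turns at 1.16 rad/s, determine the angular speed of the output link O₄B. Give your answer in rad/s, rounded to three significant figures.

ω₂ = 1.16 rad/s
Differentiating the loop-closure r₂e^{iθ₂}+r₃e^{iθ₃}=r₁+r₄e^{iθ₄} gives r₂ω₂e^{iθ₂}+r₃ω₃e^{iθ₃}=r₄ω₄e^{iθ₄}.
Eliminating the other unknown: ω₄ = r₂ω₂ sin(θ₂−θ₃) / [r₄ sin(θ₄−θ₃)].
Numerator sine = -0.24531; denominator sine = +0.83772.
Result = 0.105·1.16·(-0.24531) / (0.2543·(+0.83772)) = -0.14025 rad/s; magnitude 0.14025 rad/s.

0.140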